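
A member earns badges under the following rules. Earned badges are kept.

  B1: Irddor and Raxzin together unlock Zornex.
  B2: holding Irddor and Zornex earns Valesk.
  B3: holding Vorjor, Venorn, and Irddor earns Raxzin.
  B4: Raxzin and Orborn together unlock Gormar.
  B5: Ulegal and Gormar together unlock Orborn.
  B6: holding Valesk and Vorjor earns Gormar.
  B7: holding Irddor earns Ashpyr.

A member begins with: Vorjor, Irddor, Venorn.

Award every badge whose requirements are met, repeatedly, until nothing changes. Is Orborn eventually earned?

Orborn would need Ulegal and Gormar (B5), but Ulegal is never earned.

No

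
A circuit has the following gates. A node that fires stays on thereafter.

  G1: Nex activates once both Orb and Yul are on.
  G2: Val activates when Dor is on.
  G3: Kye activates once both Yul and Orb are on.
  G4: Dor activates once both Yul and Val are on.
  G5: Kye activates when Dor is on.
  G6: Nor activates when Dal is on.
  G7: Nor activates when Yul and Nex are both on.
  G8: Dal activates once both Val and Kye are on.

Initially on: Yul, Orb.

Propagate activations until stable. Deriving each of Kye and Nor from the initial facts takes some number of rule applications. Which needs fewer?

Kye: G3: Yul and Orb on → Kye on. [1 rule application]
Nor: Orb and Yul are on, so Nex activates (G1). G7: Yul and Nex on → Nor on. [2 rule applications]
Kye needs fewer.

Kye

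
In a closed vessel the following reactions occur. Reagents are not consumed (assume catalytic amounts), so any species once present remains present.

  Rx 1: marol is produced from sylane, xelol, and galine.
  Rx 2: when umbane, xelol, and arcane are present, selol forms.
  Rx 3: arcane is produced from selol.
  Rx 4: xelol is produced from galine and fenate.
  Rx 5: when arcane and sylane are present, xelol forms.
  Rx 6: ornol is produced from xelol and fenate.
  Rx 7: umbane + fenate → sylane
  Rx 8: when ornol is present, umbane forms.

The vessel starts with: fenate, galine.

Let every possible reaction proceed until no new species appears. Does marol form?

galine and fenate present → xelol forms (Rx 4).
xelol and fenate present → ornol forms (Rx 6).
ornol present → umbane forms (Rx 8).
umbane and fenate present → sylane forms (Rx 7).
sylane, xelol, and galine present → marol forms (Rx 1).

Yes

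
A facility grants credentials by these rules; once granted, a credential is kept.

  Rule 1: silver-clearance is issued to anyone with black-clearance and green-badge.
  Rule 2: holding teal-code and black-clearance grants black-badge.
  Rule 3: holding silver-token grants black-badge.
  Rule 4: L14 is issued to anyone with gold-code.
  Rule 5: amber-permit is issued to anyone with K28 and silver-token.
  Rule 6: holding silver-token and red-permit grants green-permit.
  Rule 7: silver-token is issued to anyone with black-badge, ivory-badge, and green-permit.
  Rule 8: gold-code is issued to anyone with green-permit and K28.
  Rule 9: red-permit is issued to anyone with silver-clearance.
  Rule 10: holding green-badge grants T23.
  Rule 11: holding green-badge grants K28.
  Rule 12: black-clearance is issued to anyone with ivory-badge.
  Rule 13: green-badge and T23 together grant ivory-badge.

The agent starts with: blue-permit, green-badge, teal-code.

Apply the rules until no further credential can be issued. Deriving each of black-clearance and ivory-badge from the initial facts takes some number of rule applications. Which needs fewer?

ivory-badge

ivory-badge: Holding green-badge grants T23 (Rule 10). Holding green-badge and T23 grants ivory-badge (Rule 13). [2 rule applications]
black-clearance: Holding green-badge grants T23 (Rule 10). Holding green-badge and T23 grants ivory-badge (Rule 13). Holding ivory-badge grants black-clearance (Rule 12). [3 rule applications]
ivory-badge needs fewer.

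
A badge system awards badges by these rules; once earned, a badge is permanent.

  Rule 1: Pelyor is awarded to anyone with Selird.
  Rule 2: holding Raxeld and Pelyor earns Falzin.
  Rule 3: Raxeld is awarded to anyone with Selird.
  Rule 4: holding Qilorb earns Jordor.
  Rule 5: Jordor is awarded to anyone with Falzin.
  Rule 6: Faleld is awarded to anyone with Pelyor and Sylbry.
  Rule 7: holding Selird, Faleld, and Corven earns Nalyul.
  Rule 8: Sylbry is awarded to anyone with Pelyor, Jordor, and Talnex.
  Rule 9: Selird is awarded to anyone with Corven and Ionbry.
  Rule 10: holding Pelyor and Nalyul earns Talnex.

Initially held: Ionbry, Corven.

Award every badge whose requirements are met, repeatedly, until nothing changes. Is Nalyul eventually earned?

Nalyul would need Selird, Faleld, and Corven (Rule 7), but Faleld is never earned.

No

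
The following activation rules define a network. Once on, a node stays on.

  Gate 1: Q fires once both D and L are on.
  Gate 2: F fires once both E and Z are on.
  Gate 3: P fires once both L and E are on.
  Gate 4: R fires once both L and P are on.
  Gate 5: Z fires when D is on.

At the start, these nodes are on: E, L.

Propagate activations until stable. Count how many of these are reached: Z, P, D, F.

L and E are on, so P fires (Gate 3).
Z would need D (Gate 5), but D never turns on.
P: reached.
No rule produces D, and it is not given.
F would need E and Z (Gate 2), but Z never turns on.
Reached: P — 1 of the 4.

1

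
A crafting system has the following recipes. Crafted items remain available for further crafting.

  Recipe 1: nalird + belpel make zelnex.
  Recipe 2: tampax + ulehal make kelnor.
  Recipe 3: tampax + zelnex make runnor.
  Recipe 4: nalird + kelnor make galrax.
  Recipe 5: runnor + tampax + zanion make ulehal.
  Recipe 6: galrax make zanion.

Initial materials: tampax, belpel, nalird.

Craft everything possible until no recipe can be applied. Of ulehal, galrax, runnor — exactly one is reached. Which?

runnor

Using Recipe 1, nalird and belpel make zelnex.
tampax + zelnex → runnor (Recipe 3).
ulehal would need runnor, tampax, and zanion (Recipe 5), but zanion is never obtained. galrax would need nalird and kelnor (Recipe 4), but kelnor is never obtained.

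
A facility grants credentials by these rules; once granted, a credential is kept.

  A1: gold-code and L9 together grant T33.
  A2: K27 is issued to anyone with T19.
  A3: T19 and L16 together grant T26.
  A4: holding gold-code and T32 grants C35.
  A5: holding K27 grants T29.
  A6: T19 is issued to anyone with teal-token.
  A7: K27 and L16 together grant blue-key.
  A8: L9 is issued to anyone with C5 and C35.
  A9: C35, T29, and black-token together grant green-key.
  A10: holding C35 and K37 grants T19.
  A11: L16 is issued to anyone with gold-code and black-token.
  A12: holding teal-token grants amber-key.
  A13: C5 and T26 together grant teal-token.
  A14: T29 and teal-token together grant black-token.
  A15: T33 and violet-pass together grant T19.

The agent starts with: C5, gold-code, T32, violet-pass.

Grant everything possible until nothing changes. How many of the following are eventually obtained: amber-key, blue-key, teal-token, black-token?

0

amber-key would need teal-token (A12), but teal-token is never granted.
blue-key would need K27 and L16 (A7), but L16 is never granted.
teal-token would need C5 and T26 (A13), but T26 is never granted.
black-token would need T29 and teal-token (A14), but teal-token is never granted.
None of the 4 are reached.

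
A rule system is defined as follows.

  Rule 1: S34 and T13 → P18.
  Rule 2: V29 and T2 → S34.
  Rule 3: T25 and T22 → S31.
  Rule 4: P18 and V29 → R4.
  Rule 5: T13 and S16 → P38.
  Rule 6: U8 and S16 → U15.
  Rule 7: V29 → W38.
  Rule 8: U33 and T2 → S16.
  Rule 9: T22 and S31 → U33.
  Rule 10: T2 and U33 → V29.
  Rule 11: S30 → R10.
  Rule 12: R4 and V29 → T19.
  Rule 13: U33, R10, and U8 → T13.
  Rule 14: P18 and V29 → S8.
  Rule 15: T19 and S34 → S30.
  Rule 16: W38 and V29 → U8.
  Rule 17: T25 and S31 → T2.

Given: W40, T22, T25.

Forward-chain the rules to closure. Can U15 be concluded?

T25 and T22 hold, so S31 follows (Rule 3).
From T25 and S31, Rule 17 gives T2.
T22 and S31 hold, so U33 follows (Rule 9).
T2 and U33 hold, so V29 follows (Rule 10).
U33 and T2 hold, so S16 follows (Rule 8).
From V29, Rule 7 gives W38.
From W38 and V29, Rule 16 gives U8.
From U8 and S16, Rule 6 gives U15.

Yes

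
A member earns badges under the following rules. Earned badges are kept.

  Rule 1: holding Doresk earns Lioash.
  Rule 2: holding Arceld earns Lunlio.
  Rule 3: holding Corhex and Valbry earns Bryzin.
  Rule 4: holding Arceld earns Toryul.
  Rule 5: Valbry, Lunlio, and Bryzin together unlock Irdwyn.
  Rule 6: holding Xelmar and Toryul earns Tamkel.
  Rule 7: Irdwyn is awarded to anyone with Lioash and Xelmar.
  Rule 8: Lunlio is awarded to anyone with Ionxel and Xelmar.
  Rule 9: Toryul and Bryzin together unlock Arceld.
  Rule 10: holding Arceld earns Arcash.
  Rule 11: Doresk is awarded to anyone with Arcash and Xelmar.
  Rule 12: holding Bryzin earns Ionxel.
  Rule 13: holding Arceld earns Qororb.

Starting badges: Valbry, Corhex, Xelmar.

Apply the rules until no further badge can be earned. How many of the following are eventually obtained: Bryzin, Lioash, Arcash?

1

With Corhex and Valbry, Bryzin is earned (Rule 3).
Bryzin: reached.
Lioash would need Doresk (Rule 1), but Doresk is never earned.
Arcash would need Arceld (Rule 10), but Arceld is never earned.
Reached: Bryzin — 1 of the 3.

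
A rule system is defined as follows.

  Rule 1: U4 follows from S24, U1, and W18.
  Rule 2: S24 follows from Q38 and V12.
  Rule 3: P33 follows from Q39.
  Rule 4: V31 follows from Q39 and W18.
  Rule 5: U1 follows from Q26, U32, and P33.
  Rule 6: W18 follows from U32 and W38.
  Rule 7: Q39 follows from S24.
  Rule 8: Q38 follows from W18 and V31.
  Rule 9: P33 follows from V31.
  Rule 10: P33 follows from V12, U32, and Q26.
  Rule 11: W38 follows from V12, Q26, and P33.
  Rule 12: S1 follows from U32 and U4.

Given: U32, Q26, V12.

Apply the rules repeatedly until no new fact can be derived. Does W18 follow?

V12, U32, and Q26 hold, so P33 follows (Rule 10).
From V12, Q26, and P33, Rule 11 gives W38.
From U32 and W38, Rule 6 gives W18.

Yes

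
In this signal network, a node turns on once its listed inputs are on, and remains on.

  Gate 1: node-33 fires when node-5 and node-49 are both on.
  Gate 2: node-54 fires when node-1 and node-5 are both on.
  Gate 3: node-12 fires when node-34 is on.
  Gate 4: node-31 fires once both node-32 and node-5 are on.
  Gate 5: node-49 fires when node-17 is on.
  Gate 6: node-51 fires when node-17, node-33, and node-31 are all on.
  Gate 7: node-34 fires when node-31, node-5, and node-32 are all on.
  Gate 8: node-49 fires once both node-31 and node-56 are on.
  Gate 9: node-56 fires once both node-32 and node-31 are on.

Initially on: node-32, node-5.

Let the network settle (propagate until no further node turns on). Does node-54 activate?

node-54 would need node-1 and node-5 (Gate 2), but node-1 never turns on.

No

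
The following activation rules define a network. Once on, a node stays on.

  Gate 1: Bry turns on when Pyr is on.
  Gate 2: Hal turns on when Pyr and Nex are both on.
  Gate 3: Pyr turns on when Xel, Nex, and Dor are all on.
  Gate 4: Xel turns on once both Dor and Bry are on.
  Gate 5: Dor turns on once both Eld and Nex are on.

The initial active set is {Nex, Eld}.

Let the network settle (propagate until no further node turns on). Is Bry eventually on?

Bry would need Pyr (Gate 1), but Pyr never turns on.

No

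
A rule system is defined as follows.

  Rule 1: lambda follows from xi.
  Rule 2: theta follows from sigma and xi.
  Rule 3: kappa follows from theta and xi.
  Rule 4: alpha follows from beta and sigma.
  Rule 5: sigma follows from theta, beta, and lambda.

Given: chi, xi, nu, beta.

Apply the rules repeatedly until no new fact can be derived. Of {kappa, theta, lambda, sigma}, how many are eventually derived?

1

xi holds, so lambda follows (Rule 1).
kappa would need theta and xi (Rule 3), but theta is never established.
theta would need sigma and xi (Rule 2), but sigma is never established.
lambda: reached.
sigma would need theta, beta, and lambda (Rule 5), but theta is never established.
Reached: lambda — 1 of the 4.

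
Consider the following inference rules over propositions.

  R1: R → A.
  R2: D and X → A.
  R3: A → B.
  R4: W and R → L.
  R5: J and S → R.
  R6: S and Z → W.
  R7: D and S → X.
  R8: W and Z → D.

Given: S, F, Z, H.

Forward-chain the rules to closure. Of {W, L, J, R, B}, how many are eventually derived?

2

S and Z hold, so W follows (R6).
From W and Z, R8 gives D.
D and S hold, so X follows (R7).
From D and X, R2 gives A.
From A, R3 gives B.
W: reached.
L would need W and R (R4), but R is never established.
No rule produces J, and it is not given.
R would need J and S (R5), but J is never established.
B: reached.
Reached: W and B — 2 of the 5.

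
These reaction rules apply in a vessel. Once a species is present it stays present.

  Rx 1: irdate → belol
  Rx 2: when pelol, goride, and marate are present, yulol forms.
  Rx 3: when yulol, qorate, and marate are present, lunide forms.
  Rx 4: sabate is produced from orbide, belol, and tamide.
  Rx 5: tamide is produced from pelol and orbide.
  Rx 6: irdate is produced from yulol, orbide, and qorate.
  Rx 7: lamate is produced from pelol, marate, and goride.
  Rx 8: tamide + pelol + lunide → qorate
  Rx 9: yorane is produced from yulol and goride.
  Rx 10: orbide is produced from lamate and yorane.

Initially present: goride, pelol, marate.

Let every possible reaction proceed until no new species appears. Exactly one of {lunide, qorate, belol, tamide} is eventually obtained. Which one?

pelol, goride, and marate present → yulol forms (Rx 2).
pelol, marate, and goride present → lamate forms (Rx 7).
yulol and goride present → yorane forms (Rx 9).
lamate and yorane present → orbide forms (Rx 10).
pelol and orbide present → tamide forms (Rx 5).
lunide would need yulol, qorate, and marate (Rx 3), but qorate never forms. qorate would need tamide, pelol, and lunide (Rx 8), but lunide never forms. belol would need irdate (Rx 1), but irdate never forms.

tamide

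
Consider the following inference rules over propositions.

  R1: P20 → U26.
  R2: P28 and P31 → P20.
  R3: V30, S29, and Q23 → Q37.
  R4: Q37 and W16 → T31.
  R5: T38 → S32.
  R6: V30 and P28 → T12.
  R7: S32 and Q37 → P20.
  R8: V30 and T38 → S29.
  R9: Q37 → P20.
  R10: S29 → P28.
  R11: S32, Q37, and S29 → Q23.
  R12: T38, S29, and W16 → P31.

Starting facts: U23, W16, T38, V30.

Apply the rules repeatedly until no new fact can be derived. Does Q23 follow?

No

Q23 would need S32, Q37, and S29 (R11), but Q37 is never established.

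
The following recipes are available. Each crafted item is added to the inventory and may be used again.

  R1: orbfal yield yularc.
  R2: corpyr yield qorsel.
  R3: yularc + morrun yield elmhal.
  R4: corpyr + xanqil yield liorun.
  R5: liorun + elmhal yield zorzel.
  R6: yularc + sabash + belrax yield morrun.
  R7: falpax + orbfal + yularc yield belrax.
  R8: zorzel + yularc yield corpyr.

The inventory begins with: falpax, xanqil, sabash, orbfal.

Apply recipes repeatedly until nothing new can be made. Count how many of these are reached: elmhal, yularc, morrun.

orbfal → yularc (R1).
Using R7, falpax, orbfal, and yularc make belrax.
Using R6, yularc, sabash, and belrax make morrun.
Using R3, yularc and morrun make elmhal.
elmhal: reached.
yularc: reached.
morrun: reached.
All 3 are reached.

3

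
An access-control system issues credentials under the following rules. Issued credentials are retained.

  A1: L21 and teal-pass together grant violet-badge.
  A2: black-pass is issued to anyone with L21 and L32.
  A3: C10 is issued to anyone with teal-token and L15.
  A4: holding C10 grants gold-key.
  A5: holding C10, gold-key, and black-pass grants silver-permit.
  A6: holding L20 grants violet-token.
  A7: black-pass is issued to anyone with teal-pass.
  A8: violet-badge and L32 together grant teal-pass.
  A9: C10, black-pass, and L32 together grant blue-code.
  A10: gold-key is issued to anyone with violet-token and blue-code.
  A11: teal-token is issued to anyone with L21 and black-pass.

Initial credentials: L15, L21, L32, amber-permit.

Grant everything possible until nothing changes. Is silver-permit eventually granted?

Yes

Holding L21 and L32 grants black-pass (A2).
Holding L21 and black-pass grants teal-token (A11).
Holding teal-token and L15 grants C10 (A3).
Holding C10 grants gold-key (A4).
Holding C10, gold-key, and black-pass grants silver-permit (A5).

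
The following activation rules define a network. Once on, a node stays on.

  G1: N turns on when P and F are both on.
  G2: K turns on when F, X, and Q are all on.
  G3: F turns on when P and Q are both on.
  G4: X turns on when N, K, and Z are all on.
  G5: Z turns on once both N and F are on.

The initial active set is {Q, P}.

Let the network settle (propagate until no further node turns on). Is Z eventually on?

Yes

G3: P and Q on → F on.
P and F are on, so N turns on (G1).
G5: N and F on → Z on.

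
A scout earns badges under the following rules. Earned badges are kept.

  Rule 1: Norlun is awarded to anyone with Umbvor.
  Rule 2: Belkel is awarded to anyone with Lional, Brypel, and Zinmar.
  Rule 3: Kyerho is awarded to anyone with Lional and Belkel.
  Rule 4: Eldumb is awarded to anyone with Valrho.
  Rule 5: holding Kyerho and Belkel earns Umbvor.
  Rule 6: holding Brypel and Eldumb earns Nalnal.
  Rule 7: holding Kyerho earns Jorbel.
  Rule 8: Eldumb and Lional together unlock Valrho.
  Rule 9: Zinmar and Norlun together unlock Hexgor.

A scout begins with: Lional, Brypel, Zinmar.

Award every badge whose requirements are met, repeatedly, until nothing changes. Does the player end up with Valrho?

No

Valrho would need Eldumb and Lional (Rule 8), but Eldumb is never earned.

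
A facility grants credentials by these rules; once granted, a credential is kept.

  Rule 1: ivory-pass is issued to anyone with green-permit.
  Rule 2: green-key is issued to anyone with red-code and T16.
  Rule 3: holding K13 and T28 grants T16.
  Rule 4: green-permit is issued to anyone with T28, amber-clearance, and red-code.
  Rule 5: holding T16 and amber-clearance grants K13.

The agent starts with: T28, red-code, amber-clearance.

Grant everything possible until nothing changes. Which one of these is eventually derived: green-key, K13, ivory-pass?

Holding T28, amber-clearance, and red-code grants green-permit (Rule 4).
Holding green-permit grants ivory-pass (Rule 1).
green-key would need red-code and T16 (Rule 2), but T16 is never granted. K13 would need T16 and amber-clearance (Rule 5), but T16 is never granted.

ivory-pass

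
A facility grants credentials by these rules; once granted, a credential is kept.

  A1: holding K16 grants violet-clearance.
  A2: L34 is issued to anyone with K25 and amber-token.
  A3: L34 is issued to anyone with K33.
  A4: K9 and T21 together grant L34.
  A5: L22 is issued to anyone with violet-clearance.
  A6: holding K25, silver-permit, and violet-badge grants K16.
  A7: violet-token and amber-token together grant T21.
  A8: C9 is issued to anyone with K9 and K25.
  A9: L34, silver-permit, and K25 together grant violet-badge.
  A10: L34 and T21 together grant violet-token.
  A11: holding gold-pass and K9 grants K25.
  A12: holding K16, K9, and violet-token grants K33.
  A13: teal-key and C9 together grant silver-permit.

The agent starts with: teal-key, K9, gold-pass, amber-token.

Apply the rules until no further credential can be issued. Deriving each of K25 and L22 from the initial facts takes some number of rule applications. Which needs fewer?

K25: Holding gold-pass and K9 grants K25 (A11). [1 rule application]
L22: Holding gold-pass and K9 grants K25 (A11). Holding K9 and K25 grants C9 (A8). Holding K25 and amber-token grants L34 (A2). Holding teal-key and C9 grants silver-permit (A13). Holding L34, silver-permit, and K25 grants violet-badge (A9). Holding K25, silver-permit, and violet-badge grants K16 (A6). Holding K16 grants violet-clearance (A1). Holding violet-clearance grants L22 (A5). [8 rule applications]
K25 needs fewer.

K25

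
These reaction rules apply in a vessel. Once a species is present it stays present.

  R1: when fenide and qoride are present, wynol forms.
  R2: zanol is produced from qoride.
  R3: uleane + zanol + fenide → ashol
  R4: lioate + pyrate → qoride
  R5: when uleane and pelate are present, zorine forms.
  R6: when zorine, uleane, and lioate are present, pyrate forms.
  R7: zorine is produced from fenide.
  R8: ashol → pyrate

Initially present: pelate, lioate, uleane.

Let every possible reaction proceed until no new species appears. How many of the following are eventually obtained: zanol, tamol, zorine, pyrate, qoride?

uleane and pelate present → zorine forms (R5).
zorine, uleane, and lioate present → pyrate forms (R6).
lioate and pyrate present → qoride forms (R4).
qoride present → zanol forms (R2).
zanol: reached.
No rule produces tamol, and it is not given.
zorine: reached.
pyrate: reached.
qoride: reached.
Reached: zanol, zorine, pyrate, and qoride — 4 of the 5.

4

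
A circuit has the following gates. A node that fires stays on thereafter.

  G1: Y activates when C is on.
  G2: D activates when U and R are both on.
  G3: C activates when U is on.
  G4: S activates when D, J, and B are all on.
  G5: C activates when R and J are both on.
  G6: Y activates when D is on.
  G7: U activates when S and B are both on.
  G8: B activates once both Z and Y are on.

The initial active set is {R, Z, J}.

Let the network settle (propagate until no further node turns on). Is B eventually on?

R and J are on, so C activates (G5).
C is on, so Y activates (G1).
G8: Z and Y on → B on.

Yes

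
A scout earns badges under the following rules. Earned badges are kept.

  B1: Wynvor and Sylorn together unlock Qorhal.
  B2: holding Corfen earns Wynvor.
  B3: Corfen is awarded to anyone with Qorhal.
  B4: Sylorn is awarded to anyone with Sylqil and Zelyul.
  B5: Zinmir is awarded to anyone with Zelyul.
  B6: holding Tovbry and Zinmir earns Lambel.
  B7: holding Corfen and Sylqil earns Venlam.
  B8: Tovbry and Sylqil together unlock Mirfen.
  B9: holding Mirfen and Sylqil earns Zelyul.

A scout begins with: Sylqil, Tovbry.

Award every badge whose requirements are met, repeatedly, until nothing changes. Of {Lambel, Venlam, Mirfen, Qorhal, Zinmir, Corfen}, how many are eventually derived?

With Tovbry and Sylqil, Mirfen is earned (B8).
With Mirfen and Sylqil, Zelyul is earned (B9).
With Zelyul, Zinmir is earned (B5).
With Tovbry and Zinmir, Lambel is earned (B6).
Lambel: reached.
Venlam would need Corfen and Sylqil (B7), but Corfen is never earned.
Mirfen: reached.
Qorhal would need Wynvor and Sylorn (B1), but Wynvor is never earned.
Zinmir: reached.
Corfen would need Qorhal (B3), but Qorhal is never earned.
Reached: Lambel, Mirfen, and Zinmir — 3 of the 6.

3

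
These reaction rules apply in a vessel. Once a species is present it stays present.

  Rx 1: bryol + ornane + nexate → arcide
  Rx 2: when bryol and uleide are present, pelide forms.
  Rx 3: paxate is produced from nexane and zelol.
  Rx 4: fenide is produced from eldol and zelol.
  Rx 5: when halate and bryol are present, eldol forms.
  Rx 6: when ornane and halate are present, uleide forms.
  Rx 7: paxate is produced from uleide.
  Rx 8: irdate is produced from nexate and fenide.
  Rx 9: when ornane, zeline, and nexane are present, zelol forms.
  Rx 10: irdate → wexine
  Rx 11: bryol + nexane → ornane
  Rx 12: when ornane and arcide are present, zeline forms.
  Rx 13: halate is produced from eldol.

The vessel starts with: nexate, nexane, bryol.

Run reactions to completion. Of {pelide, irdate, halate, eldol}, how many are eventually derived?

0

pelide would need bryol and uleide (Rx 2), but uleide never forms.
irdate would need nexate and fenide (Rx 8), but fenide never forms.
halate would need eldol (Rx 13), but eldol never forms.
eldol would need halate and bryol (Rx 5), but halate never forms.
None of the 4 are reached.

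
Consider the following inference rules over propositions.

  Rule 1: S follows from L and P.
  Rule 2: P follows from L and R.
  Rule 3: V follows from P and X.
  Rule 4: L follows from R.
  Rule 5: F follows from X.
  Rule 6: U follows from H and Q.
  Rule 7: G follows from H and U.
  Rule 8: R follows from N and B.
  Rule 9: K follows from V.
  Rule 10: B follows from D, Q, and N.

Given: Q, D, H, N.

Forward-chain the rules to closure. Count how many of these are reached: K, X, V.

0

K would need V (Rule 9), but V is never established.
No rule produces X, and it is not given.
V would need P and X (Rule 3), but X is never established.
None of the 3 are reached.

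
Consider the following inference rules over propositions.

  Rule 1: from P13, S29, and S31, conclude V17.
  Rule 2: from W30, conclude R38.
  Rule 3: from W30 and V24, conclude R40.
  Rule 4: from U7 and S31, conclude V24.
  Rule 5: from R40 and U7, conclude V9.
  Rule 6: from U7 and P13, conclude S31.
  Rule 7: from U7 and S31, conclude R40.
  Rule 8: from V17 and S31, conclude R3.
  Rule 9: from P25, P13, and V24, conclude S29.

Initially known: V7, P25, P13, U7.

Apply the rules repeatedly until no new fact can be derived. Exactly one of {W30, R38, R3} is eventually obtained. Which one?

U7 and P13 hold, so S31 follows (Rule 6).
From U7 and S31, Rule 4 gives V24.
P25, P13, and V24 hold, so S29 follows (Rule 9).
P13, S29, and S31 hold, so V17 follows (Rule 1).
From V17 and S31, Rule 8 gives R3.
R38 would need W30 (Rule 2), but W30 is never established. No rule produces W30, and it is not given.

R3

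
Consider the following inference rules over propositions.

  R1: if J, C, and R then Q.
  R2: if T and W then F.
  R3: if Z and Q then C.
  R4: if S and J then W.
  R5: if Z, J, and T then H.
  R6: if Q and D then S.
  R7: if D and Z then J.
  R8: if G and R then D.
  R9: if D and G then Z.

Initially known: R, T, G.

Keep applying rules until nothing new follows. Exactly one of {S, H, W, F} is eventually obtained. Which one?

H

From G and R, R8 gives D.
D and G hold, so Z follows (R9).
From D and Z, R7 gives J.
Z, J, and T hold, so H follows (R5).
W would need S and J (R4), but S is never established. S would need Q and D (R6), but Q is never established. F would need T and W (R2), but W is never established.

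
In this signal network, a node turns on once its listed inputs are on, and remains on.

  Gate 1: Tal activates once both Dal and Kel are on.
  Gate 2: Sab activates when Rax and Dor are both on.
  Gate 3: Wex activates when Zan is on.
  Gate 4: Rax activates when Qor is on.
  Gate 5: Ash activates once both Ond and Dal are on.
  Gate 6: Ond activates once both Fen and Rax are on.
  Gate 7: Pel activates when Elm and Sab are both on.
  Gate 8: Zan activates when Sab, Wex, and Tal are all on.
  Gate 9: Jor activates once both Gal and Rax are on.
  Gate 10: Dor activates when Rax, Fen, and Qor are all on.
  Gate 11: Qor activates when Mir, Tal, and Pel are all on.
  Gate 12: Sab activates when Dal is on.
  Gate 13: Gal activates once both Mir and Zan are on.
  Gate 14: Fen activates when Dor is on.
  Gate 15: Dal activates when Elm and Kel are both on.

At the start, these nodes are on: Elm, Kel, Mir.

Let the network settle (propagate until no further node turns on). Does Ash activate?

No

Ash would need Ond and Dal (Gate 5), but Ond never turns on.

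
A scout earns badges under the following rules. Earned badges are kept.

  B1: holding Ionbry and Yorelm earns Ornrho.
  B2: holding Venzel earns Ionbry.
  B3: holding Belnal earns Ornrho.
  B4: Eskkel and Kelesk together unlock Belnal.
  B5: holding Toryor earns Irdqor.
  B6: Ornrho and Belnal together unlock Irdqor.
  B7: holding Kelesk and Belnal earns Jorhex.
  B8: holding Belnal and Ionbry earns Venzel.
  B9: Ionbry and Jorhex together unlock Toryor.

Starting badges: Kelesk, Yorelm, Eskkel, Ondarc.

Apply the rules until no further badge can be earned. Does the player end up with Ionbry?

No

Ionbry would need Venzel (B2), but Venzel is never earned.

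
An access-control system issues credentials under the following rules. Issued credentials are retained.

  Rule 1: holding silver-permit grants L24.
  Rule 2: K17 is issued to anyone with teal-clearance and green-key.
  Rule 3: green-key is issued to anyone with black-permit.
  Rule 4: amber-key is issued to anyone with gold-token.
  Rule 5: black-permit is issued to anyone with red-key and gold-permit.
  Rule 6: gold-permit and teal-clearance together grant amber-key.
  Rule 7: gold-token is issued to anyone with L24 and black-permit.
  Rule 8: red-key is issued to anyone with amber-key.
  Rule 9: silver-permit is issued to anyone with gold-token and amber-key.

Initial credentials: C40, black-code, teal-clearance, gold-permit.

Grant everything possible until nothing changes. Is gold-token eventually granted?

gold-token would need L24 and black-permit (Rule 7), but L24 is never granted.

No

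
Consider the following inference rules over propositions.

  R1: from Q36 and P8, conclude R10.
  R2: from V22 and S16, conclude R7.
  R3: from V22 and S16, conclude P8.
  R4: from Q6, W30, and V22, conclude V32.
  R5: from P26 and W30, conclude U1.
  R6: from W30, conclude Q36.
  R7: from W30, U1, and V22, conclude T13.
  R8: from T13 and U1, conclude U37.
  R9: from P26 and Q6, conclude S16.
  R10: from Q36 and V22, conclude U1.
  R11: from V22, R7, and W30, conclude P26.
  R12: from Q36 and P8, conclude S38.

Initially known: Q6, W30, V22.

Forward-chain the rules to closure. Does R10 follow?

R10 would need Q36 and P8 (R1), but P8 is never established.

No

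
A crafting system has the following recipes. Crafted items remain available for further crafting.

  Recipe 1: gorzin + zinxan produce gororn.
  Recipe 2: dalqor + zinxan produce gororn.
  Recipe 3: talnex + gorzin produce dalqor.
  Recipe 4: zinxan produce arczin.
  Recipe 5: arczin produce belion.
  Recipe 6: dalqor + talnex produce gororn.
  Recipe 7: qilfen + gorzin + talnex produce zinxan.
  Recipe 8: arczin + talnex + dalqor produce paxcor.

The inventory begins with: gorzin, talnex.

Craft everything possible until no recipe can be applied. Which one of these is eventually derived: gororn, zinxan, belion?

gororn

talnex + gorzin → dalqor (Recipe 3).
Using Recipe 6, dalqor and talnex make gororn.
belion would need arczin (Recipe 5), but arczin is never obtained. zinxan would need qilfen, gorzin, and talnex (Recipe 7), but qilfen is never obtained.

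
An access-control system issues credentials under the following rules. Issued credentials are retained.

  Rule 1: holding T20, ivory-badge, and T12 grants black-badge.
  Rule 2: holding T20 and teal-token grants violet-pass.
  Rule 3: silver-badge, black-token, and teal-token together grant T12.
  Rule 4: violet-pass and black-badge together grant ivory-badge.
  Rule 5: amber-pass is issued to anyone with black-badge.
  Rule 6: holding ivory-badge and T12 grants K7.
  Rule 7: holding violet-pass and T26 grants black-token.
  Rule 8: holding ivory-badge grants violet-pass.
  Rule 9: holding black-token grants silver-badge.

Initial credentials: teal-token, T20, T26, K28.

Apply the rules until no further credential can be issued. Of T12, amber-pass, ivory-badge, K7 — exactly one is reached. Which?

T12

Holding T20 and teal-token grants violet-pass (Rule 2).
Holding violet-pass and T26 grants black-token (Rule 7).
Holding black-token grants silver-badge (Rule 9).
Holding silver-badge, black-token, and teal-token grants T12 (Rule 3).
ivory-badge would need violet-pass and black-badge (Rule 4), but black-badge is never granted. K7 would need ivory-badge and T12 (Rule 6), but ivory-badge is never granted. amber-pass would need black-badge (Rule 5), but black-badge is never granted.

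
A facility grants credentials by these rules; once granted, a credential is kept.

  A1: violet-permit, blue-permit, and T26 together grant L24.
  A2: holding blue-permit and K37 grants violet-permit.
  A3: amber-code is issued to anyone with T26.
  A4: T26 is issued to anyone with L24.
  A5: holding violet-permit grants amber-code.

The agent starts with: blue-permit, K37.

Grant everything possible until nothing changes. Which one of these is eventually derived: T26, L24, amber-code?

amber-code

Holding blue-permit and K37 grants violet-permit (A2).
Holding violet-permit grants amber-code (A5).
T26 would need L24 (A4), but L24 is never granted. L24 would need violet-permit, blue-permit, and T26 (A1), but T26 is never granted.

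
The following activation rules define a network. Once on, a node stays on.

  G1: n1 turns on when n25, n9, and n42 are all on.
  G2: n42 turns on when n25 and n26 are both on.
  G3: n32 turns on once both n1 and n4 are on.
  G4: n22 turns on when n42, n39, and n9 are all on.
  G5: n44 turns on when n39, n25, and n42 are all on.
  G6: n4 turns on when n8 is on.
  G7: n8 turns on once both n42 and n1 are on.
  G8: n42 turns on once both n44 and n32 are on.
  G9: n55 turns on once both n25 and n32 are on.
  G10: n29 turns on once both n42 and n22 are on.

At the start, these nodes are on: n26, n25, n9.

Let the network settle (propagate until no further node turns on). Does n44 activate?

n44 would need n39, n25, and n42 (G5), but n39 never turns on.

No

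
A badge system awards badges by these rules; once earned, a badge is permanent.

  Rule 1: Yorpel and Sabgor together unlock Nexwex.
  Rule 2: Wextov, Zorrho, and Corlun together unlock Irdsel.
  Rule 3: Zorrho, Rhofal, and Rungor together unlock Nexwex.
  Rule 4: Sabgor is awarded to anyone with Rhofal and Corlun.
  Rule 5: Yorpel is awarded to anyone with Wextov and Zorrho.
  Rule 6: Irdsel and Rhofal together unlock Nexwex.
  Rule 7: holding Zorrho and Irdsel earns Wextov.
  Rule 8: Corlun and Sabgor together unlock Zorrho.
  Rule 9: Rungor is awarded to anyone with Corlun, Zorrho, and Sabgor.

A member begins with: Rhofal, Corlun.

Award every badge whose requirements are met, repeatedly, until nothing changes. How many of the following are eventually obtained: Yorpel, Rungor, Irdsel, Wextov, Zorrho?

With Rhofal and Corlun, Sabgor is earned (Rule 4).
With Corlun and Sabgor, Zorrho is earned (Rule 8).
With Corlun, Zorrho, and Sabgor, Rungor is earned (Rule 9).
Yorpel would need Wextov and Zorrho (Rule 5), but Wextov is never earned.
Rungor: reached.
Irdsel would need Wextov, Zorrho, and Corlun (Rule 2), but Wextov is never earned.
Wextov would need Zorrho and Irdsel (Rule 7), but Irdsel is never earned.
Zorrho: reached.
Reached: Rungor and Zorrho — 2 of the 5.

2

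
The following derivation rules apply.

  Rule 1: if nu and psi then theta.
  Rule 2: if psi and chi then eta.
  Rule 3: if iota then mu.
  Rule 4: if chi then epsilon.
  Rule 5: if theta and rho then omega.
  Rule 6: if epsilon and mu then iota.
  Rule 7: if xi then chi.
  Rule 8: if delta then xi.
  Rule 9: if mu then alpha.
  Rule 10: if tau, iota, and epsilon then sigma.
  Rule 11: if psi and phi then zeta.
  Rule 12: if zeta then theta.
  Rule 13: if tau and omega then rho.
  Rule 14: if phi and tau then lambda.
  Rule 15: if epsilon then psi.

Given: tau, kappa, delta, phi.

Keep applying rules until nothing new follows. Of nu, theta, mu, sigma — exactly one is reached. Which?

theta

From delta, Rule 8 gives xi.
xi holds, so chi follows (Rule 7).
chi holds, so epsilon follows (Rule 4).
epsilon holds, so psi follows (Rule 15).
From psi and phi, Rule 11 gives zeta.
zeta holds, so theta follows (Rule 12).
mu would need iota (Rule 3), but iota is never established. No rule produces nu, and it is not given. sigma would need tau, iota, and epsilon (Rule 10), but iota is never established.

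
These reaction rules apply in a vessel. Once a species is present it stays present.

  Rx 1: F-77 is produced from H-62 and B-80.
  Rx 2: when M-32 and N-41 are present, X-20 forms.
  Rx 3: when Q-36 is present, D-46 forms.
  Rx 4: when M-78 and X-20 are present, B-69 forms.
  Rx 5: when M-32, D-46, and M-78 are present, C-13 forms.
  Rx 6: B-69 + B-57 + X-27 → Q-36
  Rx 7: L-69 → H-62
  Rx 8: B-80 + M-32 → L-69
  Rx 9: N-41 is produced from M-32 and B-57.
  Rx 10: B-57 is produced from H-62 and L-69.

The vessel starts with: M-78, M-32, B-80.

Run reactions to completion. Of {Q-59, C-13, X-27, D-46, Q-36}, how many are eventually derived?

No rule produces Q-59, and it is not given.
C-13 would need M-32, D-46, and M-78 (Rx 5), but D-46 never forms.
No rule produces X-27, and it is not given.
D-46 would need Q-36 (Rx 3), but Q-36 never forms.
Q-36 would need B-69, B-57, and X-27 (Rx 6), but X-27 never forms.
None of the 5 are reached.

0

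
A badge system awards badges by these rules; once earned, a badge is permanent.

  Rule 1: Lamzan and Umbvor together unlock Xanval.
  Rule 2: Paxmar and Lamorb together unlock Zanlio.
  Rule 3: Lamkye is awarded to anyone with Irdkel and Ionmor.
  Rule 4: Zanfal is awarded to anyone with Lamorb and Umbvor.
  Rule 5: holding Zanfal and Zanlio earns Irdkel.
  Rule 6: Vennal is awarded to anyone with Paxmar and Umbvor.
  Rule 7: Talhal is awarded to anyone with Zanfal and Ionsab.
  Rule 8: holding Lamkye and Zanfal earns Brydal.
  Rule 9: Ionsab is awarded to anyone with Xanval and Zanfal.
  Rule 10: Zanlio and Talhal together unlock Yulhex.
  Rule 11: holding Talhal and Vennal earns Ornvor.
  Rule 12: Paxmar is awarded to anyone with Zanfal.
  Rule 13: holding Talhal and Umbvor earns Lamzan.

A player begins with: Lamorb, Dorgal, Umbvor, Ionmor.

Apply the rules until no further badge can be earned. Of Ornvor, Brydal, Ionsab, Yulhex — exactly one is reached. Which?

With Lamorb and Umbvor, Zanfal is earned (Rule 4).
With Zanfal, Paxmar is earned (Rule 12).
With Paxmar and Lamorb, Zanlio is earned (Rule 2).
With Zanfal and Zanlio, Irdkel is earned (Rule 5).
With Irdkel and Ionmor, Lamkye is earned (Rule 3).
With Lamkye and Zanfal, Brydal is earned (Rule 8).
Yulhex would need Zanlio and Talhal (Rule 10), but Talhal is never earned. Ornvor would need Talhal and Vennal (Rule 11), but Talhal is never earned. Ionsab would need Xanval and Zanfal (Rule 9), but Xanval is never earned.

Brydal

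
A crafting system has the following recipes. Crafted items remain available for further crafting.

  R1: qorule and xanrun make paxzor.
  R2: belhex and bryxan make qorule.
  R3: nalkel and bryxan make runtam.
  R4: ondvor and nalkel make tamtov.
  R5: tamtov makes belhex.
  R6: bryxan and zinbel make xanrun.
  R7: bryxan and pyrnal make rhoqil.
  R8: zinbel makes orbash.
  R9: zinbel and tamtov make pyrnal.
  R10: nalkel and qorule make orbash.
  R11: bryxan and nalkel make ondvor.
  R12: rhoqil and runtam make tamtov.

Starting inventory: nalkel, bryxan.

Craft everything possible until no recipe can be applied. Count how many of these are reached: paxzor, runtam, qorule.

Using R11, bryxan and nalkel make ondvor.
Using R3, nalkel and bryxan make runtam.
Using R4, ondvor and nalkel make tamtov.
tamtov → belhex (R5).
belhex and bryxan → qorule (R2).
paxzor would need qorule and xanrun (R1), but xanrun is never obtained.
runtam: reached.
qorule: reached.
Reached: runtam and qorule — 2 of the 3.

2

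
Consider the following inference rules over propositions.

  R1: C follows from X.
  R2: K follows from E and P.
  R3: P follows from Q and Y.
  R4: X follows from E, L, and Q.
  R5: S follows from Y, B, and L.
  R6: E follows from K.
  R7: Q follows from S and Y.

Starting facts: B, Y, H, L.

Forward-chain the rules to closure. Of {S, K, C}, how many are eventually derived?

Y, B, and L hold, so S follows (R5).
S: reached.
K would need E and P (R2), but E is never established.
C would need X (R1), but X is never established.
Reached: S — 1 of the 3.

1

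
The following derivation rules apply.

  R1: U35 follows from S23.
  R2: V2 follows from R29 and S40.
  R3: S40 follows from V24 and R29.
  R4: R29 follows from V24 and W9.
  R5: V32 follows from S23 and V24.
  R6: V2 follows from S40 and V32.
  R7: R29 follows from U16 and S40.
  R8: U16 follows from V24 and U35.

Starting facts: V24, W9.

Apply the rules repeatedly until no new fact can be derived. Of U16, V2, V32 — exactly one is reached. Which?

V2

V24 and W9 hold, so R29 follows (R4).
V24 and R29 hold, so S40 follows (R3).
From R29 and S40, R2 gives V2.
V32 would need S23 and V24 (R5), but S23 is never established. U16 would need V24 and U35 (R8), but U35 is never established.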